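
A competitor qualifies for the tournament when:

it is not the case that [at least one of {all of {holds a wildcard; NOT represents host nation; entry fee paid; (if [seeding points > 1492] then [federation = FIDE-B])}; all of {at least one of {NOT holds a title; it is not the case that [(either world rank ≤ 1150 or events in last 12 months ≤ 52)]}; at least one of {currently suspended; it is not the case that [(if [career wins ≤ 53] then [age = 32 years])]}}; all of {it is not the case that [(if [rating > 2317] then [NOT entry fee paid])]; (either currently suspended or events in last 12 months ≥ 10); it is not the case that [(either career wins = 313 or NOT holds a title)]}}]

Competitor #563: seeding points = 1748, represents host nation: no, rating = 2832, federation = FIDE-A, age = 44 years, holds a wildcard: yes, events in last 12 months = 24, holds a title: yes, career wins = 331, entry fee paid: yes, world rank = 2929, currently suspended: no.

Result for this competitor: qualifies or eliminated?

Atomic conditions:
  holds a wildcard: yes → true
  NOT represents host nation: no → true
  entry fee paid: yes → true
  seeding points > 1492: 1748 > 1492 is true
  federation = FIDE-B: FIDE-A == FIDE-B is false
  NOT holds a title: yes → false
  world rank ≤ 1150: 2929 ≤ 1150 is false
  events in last 12 months ≤ 52: 24 ≤ 52 is true
  currently suspended: no → false
  career wins ≤ 53: 331 ≤ 53 is false
  age = 32 years: 44 == 32 is false
  rating > 2317: 2832 > 2317 is true
  NOT entry fee paid: yes → false
  events in last 12 months ≥ 10: 24 ≥ 10 is true
  career wins = 313: 331 == 313 is false
Combine:
[1.1.4] true → false = false
[1.1] true AND true AND true AND false = false
[1.2.1.2.1] false OR true = true
[1.2.1.2] NOT true = false
[1.2.1] false OR false = false
[1.2.2.2.1] false → false (antecedent false ⇒ implication holds) = true
[1.2.2.2] NOT true = false
[1.2.2] false OR false = false
[1.2] false AND false = false
[1.3.1.1] true → false = false
[1.3.1] NOT false = true
[1.3.2] false OR true = true
[1.3.3.1] false OR false = false
[1.3.3] NOT false = true
[1.3] true AND true AND true = true
[1] false OR false OR true = true
[root] NOT true = false
Overall: false → eliminated

Eliminated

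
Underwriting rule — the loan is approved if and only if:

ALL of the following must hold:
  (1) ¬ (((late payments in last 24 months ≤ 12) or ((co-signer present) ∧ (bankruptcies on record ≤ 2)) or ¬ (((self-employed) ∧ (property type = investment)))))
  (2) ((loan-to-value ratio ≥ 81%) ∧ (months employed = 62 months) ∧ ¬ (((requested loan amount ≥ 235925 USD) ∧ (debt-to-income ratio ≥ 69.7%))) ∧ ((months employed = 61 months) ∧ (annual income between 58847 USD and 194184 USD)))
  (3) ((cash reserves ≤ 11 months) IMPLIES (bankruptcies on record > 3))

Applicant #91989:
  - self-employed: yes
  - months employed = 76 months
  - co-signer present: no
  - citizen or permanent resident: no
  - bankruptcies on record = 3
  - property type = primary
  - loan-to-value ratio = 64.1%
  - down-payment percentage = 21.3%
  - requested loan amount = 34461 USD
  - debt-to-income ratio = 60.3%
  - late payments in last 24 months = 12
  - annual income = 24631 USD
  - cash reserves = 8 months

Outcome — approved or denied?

Denied

Atomic conditions:
  late payments in last 24 months ≤ 12: 12 ≤ 12 is true
  co-signer present: no → false
  bankruptcies on record ≤ 2: 3 ≤ 2 is false
  self-employed: yes → true
  property type = investment: primary == investment is false
  loan-to-value ratio ≥ 81%: 64.1 ≥ 81 is false
  months employed = 62 months: 76 == 62 is false
  requested loan amount ≥ 235925 USD: 34461 ≥ 235925 is false
  debt-to-income ratio ≥ 69.7%: 60.3 ≥ 69.7 is false
  months employed = 61 months: 76 == 61 is false
  annual income between 58847 USD and 194184 USD: 24631 in [58847, 194184] is false
  cash reserves ≤ 11 months: 8 ≤ 11 is true
  bankruptcies on record > 3: 3 > 3 is false
Combine:
[1.1.2] false AND false = false
[1.1.3.1] true AND false = false
[1.1.3] NOT false = true
[1.1] true OR false OR true = true
[1] NOT true = false
[2.3.1] false AND false = false
[2.3] NOT false = true
[2.4] false AND false = false
[2] false AND false AND true AND false = false
[3] true → false = false
[root] false AND false AND false = false
Overall: false → denied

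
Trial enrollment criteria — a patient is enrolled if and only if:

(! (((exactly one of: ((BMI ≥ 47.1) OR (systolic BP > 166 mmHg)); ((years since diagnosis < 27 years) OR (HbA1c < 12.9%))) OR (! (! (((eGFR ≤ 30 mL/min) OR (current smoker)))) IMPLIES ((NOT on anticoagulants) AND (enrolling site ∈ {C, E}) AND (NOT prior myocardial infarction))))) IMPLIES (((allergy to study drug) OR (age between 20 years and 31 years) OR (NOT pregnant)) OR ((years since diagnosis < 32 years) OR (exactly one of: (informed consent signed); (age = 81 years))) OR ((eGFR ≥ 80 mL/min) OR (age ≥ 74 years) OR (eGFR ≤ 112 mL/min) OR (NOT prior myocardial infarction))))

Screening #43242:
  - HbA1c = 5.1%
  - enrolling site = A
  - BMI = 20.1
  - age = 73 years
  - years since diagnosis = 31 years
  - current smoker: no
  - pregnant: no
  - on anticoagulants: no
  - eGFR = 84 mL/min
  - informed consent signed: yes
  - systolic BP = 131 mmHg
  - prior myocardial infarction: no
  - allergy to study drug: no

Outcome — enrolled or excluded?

Atomic conditions:
  BMI ≥ 47.1: 20.1 ≥ 47.1 is false
  systolic BP > 166 mmHg: 131 > 166 is false
  years since diagnosis < 27 years: 31 < 27 is false
  HbA1c < 12.9%: 5.1 < 12.9 is true
  eGFR ≤ 30 mL/min: 84 ≤ 30 is false
  current smoker: no → false
  NOT on anticoagulants: no → true
  enrolling site ∈ {C, E}: A is not in the set → false
  NOT prior myocardial infarction: no → true
  allergy to study drug: no → false
  age between 20 years and 31 years: 73 in [20, 31] is false
  NOT pregnant: no → true
  years since diagnosis < 32 years: 31 < 32 is true
  informed consent signed: yes → true
  age = 81 years: 73 == 81 is false
  eGFR ≥ 80 mL/min: 84 ≥ 80 is true
  age ≥ 74 years: 73 ≥ 74 is false
  eGFR ≤ 112 mL/min: 84 ≤ 112 is true
Combine:
[1.1.1.1] false OR false = false
[1.1.1.2] false OR true = true
[1.1.1] exactly-one(false, true) = true
[1.1.2.1.1.1] false OR false = false
[1.1.2.1.1] NOT false = true
[1.1.2.1] NOT true = false
[1.1.2.2] true AND false AND true = false
[1.1.2] false → false (antecedent false ⇒ implication holds) = true
[1.1] true OR true = true
[1] NOT true = false
[2.1] false OR false OR true = true
[2.2.2] exactly-one(true, false) = true
[2.2] true OR true = true
[2.3] true OR false OR true OR true = true
[2] true OR true OR true = true
[root] false → true (antecedent false ⇒ implication holds) = true
Overall: true → enrolled

Enrolled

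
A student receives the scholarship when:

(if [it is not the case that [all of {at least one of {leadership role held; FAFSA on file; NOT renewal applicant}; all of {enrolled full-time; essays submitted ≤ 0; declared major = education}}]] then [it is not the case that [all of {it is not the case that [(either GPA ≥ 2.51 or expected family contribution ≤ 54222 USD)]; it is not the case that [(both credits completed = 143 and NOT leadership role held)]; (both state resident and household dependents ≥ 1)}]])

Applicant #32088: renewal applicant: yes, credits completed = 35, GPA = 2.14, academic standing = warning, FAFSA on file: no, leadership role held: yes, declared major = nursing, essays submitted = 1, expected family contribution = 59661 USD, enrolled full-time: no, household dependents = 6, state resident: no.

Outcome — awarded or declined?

Atomic conditions:
  leadership role held: yes → true
  FAFSA on file: no → false
  NOT renewal applicant: yes → false
  enrolled full-time: no → false
  essays submitted ≤ 0: 1 ≤ 0 is false
  declared major = education: nursing == education is false
  GPA ≥ 2.51: 2.14 ≥ 2.51 is false
  expected family contribution ≤ 54222 USD: 59661 ≤ 54222 is false
  credits completed = 143: 35 == 143 is false
  NOT leadership role held: yes → false
  state resident: no → false
  household dependents ≥ 1: 6 ≥ 1 is true
Combine:
[1.1.1] true OR false OR false = true
[1.1.2] false AND false AND false = false
[1.1] true AND false = false
[1] NOT false = true
[2.1.1.1] false OR false = false
[2.1.1] NOT false = true
[2.1.2.1] false AND false = false
[2.1.2] NOT false = true
[2.1.3] false AND true = false
[2.1] true AND true AND false = false
[2] NOT false = true
[root] true → true = true
Overall: true → awarded

Awarded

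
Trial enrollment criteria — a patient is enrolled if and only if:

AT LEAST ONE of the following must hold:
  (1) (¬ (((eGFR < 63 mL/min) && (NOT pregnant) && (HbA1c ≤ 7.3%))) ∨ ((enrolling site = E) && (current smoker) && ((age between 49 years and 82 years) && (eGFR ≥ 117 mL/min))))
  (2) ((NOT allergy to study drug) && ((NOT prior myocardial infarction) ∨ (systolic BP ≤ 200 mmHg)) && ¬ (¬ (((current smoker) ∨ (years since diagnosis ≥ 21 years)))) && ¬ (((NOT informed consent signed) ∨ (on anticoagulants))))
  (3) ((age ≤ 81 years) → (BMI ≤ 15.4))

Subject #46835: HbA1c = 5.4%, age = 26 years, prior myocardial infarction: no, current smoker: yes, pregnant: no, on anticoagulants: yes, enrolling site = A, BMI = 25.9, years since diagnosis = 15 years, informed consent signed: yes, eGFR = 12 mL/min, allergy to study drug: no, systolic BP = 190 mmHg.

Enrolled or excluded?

Atomic conditions:
  eGFR < 63 mL/min: 12 < 63 is true
  NOT pregnant: no → true
  HbA1c ≤ 7.3%: 5.4 ≤ 7.3 is true
  enrolling site = E: A == E is false
  current smoker: yes → true
  age between 49 years and 82 years: 26 in [49, 82] is false
  eGFR ≥ 117 mL/min: 12 ≥ 117 is false
  NOT allergy to study drug: no → true
  NOT prior myocardial infarction: no → true
  systolic BP ≤ 200 mmHg: 190 ≤ 200 is true
  years since diagnosis ≥ 21 years: 15 ≥ 21 is false
  NOT informed consent signed: yes → false
  on anticoagulants: yes → true
  age ≤ 81 years: 26 ≤ 81 is true
  BMI ≤ 15.4: 25.9 ≤ 15.4 is false
Combine:
[1.1.1] true AND true AND true = true
[1.1] NOT true = false
[1.2.3] false AND false = false
[1.2] false AND true AND false = false
[1] false OR false = false
[2.2] true OR true = true
[2.3.1.1] true OR false = true
[2.3.1] NOT true = false
[2.3] NOT false = true
[2.4.1] false OR true = true
[2.4] NOT true = false
[2] true AND true AND true AND false = false
[3] true → false = false
[root] false OR false OR false = false
Overall: false → excluded

Excluded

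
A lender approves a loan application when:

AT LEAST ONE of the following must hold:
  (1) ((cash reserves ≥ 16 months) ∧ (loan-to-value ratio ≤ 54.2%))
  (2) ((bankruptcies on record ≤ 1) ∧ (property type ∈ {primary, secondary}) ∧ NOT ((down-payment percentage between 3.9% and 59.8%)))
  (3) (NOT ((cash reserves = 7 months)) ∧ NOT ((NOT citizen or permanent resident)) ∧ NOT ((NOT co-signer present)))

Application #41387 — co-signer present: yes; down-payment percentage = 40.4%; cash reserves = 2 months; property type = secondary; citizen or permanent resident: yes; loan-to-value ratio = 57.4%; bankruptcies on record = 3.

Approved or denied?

Atomic conditions:
  cash reserves ≥ 16 months: 2 ≥ 16 is false
  loan-to-value ratio ≤ 54.2%: 57.4 ≤ 54.2 is false
  bankruptcies on record ≤ 1: 3 ≤ 1 is false
  property type ∈ {primary, secondary}: secondary is in the set → true
  down-payment percentage between 3.9% and 59.8%: 40.4 in [3.9, 59.8] is true
  cash reserves = 7 months: 2 == 7 is false
  NOT citizen or permanent resident: yes → false
  NOT co-signer present: yes → false
Combine:
[1] false AND false = false
[2.3] NOT true = false
[2] false AND true AND false = false
[3.1] NOT false = true
[3.2] NOT false = true
[3.3] NOT false = true
[3] true AND true AND true = true
[root] false OR false OR true = true
Overall: true → approved

Approved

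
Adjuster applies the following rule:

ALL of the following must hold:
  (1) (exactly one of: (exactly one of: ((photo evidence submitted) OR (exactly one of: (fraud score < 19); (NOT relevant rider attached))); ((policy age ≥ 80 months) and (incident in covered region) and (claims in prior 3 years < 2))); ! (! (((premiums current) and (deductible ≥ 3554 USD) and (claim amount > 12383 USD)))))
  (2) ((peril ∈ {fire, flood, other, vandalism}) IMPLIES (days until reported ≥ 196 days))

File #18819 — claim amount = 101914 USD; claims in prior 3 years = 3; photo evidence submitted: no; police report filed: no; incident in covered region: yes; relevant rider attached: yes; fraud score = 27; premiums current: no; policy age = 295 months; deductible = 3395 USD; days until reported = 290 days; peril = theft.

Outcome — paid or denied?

Denied

Atomic conditions:
  photo evidence submitted: no → false
  fraud score < 19: 27 < 19 is false
  NOT relevant rider attached: yes → false
  policy age ≥ 80 months: 295 ≥ 80 is true
  incident in covered region: yes → true
  claims in prior 3 years < 2: 3 < 2 is false
  premiums current: no → false
  deductible ≥ 3554 USD: 3395 ≥ 3554 is false
  claim amount > 12383 USD: 101914 > 12383 is true
  peril ∈ {fire, flood, other, vandalism}: theft is not in the set → false
  days until reported ≥ 196 days: 290 ≥ 196 is true
Combine:
[1.1.1.2] exactly-one(false, false) = false
[1.1.1] false OR false = false
[1.1.2] true AND true AND false = false
[1.1] exactly-one(false, false) = false
[1.2.1.1] false AND false AND true = false
[1.2.1] NOT false = true
[1.2] NOT true = false
[1] exactly-one(false, false) = false
[2] false → true (antecedent false ⇒ implication holds) = true
[root] false AND true = false
Overall: false → denied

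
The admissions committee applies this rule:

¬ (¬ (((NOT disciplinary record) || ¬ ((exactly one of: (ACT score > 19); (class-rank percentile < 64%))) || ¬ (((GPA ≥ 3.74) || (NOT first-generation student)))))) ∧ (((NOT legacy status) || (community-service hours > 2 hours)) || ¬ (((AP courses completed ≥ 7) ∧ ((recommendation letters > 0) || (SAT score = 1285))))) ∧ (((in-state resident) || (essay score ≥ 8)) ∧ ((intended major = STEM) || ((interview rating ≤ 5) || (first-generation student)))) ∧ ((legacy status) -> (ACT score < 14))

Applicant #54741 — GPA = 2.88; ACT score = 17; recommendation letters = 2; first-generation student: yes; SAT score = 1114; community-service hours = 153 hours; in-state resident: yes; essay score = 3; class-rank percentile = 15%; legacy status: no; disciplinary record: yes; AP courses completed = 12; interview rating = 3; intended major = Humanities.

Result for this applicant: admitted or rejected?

Atomic conditions:
  NOT disciplinary record: yes → false
  ACT score > 19: 17 > 19 is false
  class-rank percentile < 64%: 15 < 64 is true
  GPA ≥ 3.74: 2.88 ≥ 3.74 is false
  NOT first-generation student: yes → false
  NOT legacy status: no → true
  community-service hours > 2 hours: 153 > 2 is true
  AP courses completed ≥ 7: 12 ≥ 7 is true
  recommendation letters > 0: 2 > 0 is true
  SAT score = 1285: 1114 == 1285 is false
  in-state resident: yes → true
  essay score ≥ 8: 3 ≥ 8 is false
  intended major = STEM: Humanities == STEM is false
  interview rating ≤ 5: 3 ≤ 5 is true
  first-generation student: yes → true
  legacy status: no → false
  ACT score < 14: 17 < 14 is false
Combine:
[1.1.1.2.1] exactly-one(false, true) = true
[1.1.1.2] NOT true = false
[1.1.1.3.1] false OR false = false
[1.1.1.3] NOT false = true
[1.1.1] false OR false OR true = true
[1.1] NOT true = false
[1] NOT false = true
[2.1] true OR true = true
[2.2.1.2] true OR false = true
[2.2.1] true AND true = true
[2.2] NOT true = false
[2] true OR false = true
[3.1] true OR false = true
[3.2.2] true OR true = true
[3.2] false OR true = true
[3] true AND true = true
[4] false → false (antecedent false ⇒ implication holds) = true
[root] true AND true AND true AND true = true
Overall: true → admitted

Admitted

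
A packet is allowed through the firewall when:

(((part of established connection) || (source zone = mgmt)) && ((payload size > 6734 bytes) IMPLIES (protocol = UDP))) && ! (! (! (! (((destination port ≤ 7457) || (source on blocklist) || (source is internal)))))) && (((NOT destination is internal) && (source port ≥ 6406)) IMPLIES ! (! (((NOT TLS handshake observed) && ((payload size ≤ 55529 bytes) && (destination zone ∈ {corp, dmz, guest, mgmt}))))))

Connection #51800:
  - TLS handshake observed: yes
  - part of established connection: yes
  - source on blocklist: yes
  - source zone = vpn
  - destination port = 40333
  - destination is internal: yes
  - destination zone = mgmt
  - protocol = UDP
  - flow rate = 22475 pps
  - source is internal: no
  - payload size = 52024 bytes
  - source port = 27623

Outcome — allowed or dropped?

Atomic conditions:
  part of established connection: yes → true
  source zone = mgmt: vpn == mgmt is false
  payload size > 6734 bytes: 52024 > 6734 is true
  protocol = UDP: UDP == UDP is true
  destination port ≤ 7457: 40333 ≤ 7457 is false
  source on blocklist: yes → true
  source is internal: no → false
  NOT destination is internal: yes → false
  source port ≥ 6406: 27623 ≥ 6406 is true
  NOT TLS handshake observed: yes → false
  payload size ≤ 55529 bytes: 52024 ≤ 55529 is true
  destination zone ∈ {corp, dmz, guest, mgmt}: mgmt is in the set → true
Combine:
[1.1] true OR false = true
[1.2] true → true = true
[1] true AND true = true
[2.1.1.1.1] false OR true OR false = true
[2.1.1.1] NOT true = false
[2.1.1] NOT false = true
[2.1] NOT true = false
[2] NOT false = true
[3.1] false AND true = false
[3.2.1.1.2] true AND true = true
[3.2.1.1] false AND true = false
[3.2.1] NOT false = true
[3.2] NOT true = false
[3] false → false (antecedent false ⇒ implication holds) = true
[root] true AND true AND true = true
Overall: true → allowed

Allowed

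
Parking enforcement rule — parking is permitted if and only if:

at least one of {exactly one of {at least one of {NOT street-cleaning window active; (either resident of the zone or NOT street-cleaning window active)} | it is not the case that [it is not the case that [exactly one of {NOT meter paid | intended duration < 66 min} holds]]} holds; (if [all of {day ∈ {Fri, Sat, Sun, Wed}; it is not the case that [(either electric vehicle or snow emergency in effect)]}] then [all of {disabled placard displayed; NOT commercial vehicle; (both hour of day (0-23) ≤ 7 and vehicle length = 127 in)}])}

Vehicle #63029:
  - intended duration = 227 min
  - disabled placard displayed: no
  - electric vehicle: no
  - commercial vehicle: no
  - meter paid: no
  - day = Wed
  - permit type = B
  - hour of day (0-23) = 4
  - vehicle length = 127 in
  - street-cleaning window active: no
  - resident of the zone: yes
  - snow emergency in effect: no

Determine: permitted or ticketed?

Ticketed

Atomic conditions:
  NOT street-cleaning window active: no → true
  resident of the zone: yes → true
  NOT meter paid: no → true
  intended duration < 66 min: 227 < 66 is false
  day ∈ {Fri, Sat, Sun, Wed}: Wed is in the set → true
  electric vehicle: no → false
  snow emergency in effect: no → false
  disabled placard displayed: no → false
  NOT commercial vehicle: no → true
  hour of day (0-23) ≤ 7: 4 ≤ 7 is true
  vehicle length = 127 in: 127 == 127 is true
Combine:
[1.1.2] true OR true = true
[1.1] true OR true = true
[1.2.1.1] exactly-one(true, false) = true
[1.2.1] NOT true = false
[1.2] NOT false = true
[1] exactly-one(true, true) = false
[2.1.2.1] false OR false = false
[2.1.2] NOT false = true
[2.1] true AND true = true
[2.2.3] true AND true = true
[2.2] false AND true AND true = false
[2] true → false = false
[root] false OR false = false
Overall: false → ticketed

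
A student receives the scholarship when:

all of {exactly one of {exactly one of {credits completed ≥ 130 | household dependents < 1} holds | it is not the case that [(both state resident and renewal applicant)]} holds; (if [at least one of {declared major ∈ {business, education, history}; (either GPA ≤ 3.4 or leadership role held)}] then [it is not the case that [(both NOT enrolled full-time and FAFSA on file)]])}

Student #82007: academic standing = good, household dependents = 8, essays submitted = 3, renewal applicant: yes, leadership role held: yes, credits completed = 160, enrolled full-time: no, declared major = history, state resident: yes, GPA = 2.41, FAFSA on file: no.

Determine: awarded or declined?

Awarded

Atomic conditions:
  credits completed ≥ 130: 160 ≥ 130 is true
  household dependents < 1: 8 < 1 is false
  state resident: yes → true
  renewal applicant: yes → true
  declared major ∈ {business, education, history}: history is in the set → true
  GPA ≤ 3.4: 2.41 ≤ 3.4 is true
  leadership role held: yes → true
  NOT enrolled full-time: no → true
  FAFSA on file: no → false
Combine:
[1.1] exactly-one(true, false) = true
[1.2.1] true AND true = true
[1.2] NOT true = false
[1] exactly-one(true, false) = true
[2.1.2] true OR true = true
[2.1] true OR true = true
[2.2.1] true AND false = false
[2.2] NOT false = true
[2] true → true = true
[root] true AND true = true
Overall: true → awarded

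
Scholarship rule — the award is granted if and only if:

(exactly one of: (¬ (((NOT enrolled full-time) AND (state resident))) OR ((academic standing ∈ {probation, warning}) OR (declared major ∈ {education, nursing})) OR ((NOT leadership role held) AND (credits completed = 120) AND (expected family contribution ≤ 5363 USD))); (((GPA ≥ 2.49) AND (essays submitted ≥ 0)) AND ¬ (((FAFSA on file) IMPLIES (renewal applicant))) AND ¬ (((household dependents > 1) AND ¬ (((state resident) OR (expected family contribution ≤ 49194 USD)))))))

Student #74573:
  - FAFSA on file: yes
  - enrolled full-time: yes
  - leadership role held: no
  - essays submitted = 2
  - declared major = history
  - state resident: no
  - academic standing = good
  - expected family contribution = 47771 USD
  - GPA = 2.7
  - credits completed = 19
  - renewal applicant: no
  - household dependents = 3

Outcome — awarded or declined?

Atomic conditions:
  NOT enrolled full-time: yes → false
  state resident: no → false
  academic standing ∈ {probation, warning}: good is not in the set → false
  declared major ∈ {education, nursing}: history is not in the set → false
  NOT leadership role held: no → true
  credits completed = 120: 19 == 120 is false
  expected family contribution ≤ 5363 USD: 47771 ≤ 5363 is false
  GPA ≥ 2.49: 2.7 ≥ 2.49 is true
  essays submitted ≥ 0: 2 ≥ 0 is true
  FAFSA on file: yes → true
  renewal applicant: no → false
  household dependents > 1: 3 > 1 is true
  expected family contribution ≤ 49194 USD: 47771 ≤ 49194 is true
Combine:
[1.1.1] false AND false = false
[1.1] NOT false = true
[1.2] false OR false = false
[1.3] true AND false AND false = false
[1] true OR false OR false = true
[2.1] true AND true = true
[2.2.1] true → false = false
[2.2] NOT false = true
[2.3.1.2.1] false OR true = true
[2.3.1.2] NOT true = false
[2.3.1] true AND false = false
[2.3] NOT false = true
[2] true AND true AND true = true
[root] exactly-one(true, true) = false
Overall: false → declined

Declined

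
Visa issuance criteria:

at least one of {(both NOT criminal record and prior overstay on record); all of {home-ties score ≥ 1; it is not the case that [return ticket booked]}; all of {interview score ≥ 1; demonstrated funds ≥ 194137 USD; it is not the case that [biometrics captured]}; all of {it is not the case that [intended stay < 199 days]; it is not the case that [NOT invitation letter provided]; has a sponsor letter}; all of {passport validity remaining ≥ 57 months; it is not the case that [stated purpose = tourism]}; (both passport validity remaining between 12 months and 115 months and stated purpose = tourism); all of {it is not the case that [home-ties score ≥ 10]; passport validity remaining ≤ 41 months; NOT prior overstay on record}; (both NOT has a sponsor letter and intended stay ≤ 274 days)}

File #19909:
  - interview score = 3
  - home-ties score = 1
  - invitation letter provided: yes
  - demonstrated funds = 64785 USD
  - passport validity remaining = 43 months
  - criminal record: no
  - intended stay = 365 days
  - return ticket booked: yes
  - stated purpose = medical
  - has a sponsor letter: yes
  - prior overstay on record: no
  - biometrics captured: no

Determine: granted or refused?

Granted

Atomic conditions:
  NOT criminal record: no → true
  prior overstay on record: no → false
  home-ties score ≥ 1: 1 ≥ 1 is true
  return ticket booked: yes → true
  interview score ≥ 1: 3 ≥ 1 is true
  demonstrated funds ≥ 194137 USD: 64785 ≥ 194137 is false
  biometrics captured: no → false
  intended stay < 199 days: 365 < 199 is false
  NOT invitation letter provided: yes → false
  has a sponsor letter: yes → true
  passport validity remaining ≥ 57 months: 43 ≥ 57 is false
  stated purpose = tourism: medical == tourism is false
  passport validity remaining between 12 months and 115 months: 43 in [12, 115] is true
  home-ties score ≥ 10: 1 ≥ 10 is false
  passport validity remaining ≤ 41 months: 43 ≤ 41 is false
  NOT prior overstay on record: no → true
  NOT has a sponsor letter: yes → false
  intended stay ≤ 274 days: 365 ≤ 274 is false
Combine:
[1] true AND false = false
[2.2] NOT true = false
[2] true AND false = false
[3.3] NOT false = true
[3] true AND false AND true = false
[4.1] NOT false = true
[4.2] NOT false = true
[4] true AND true AND true = true
[5.2] NOT false = true
[5] false AND true = false
[6] true AND false = false
[7.1] NOT false = true
[7] true AND false AND true = false
[8] false AND false = false
[root] false OR false OR false OR true OR false OR false OR false OR false = true
Overall: true → granted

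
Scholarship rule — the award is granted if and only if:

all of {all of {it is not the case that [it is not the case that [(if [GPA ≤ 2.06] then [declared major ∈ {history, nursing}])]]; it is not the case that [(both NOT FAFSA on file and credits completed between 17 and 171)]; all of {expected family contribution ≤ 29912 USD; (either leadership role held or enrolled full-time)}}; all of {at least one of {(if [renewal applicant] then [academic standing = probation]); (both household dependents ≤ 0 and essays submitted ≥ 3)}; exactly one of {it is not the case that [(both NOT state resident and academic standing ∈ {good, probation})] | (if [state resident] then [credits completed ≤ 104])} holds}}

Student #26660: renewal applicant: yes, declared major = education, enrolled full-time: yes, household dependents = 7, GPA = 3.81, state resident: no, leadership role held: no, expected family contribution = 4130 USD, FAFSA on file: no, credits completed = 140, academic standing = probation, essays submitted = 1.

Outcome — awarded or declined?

Declined

Atomic conditions:
  GPA ≤ 2.06: 3.81 ≤ 2.06 is false
  declared major ∈ {history, nursing}: education is not in the set → false
  NOT FAFSA on file: no → true
  credits completed between 17 and 171: 140 in [17, 171] is true
  expected family contribution ≤ 29912 USD: 4130 ≤ 29912 is true
  leadership role held: no → false
  enrolled full-time: yes → true
  renewal applicant: yes → true
  academic standing = probation: probation == probation is true
  household dependents ≤ 0: 7 ≤ 0 is false
  essays submitted ≥ 3: 1 ≥ 3 is false
  NOT state resident: no → true
  academic standing ∈ {good, probation}: probation is in the set → true
  state resident: no → false
  credits completed ≤ 104: 140 ≤ 104 is false
Combine:
[1.1.1.1] false → false (antecedent false ⇒ implication holds) = true
[1.1.1] NOT true = false
[1.1] NOT false = true
[1.2.1] true AND true = true
[1.2] NOT true = false
[1.3.2] false OR true = true
[1.3] true AND true = true
[1] true AND false AND true = false
[2.1.1] true → true = true
[2.1.2] false AND false = false
[2.1] true OR false = true
[2.2.1.1] true AND true = true
[2.2.1] NOT true = false
[2.2.2] false → false (antecedent false ⇒ implication holds) = true
[2.2] exactly-one(false, true) = true
[2] true AND true = true
[root] false AND true = false
Overall: false → declined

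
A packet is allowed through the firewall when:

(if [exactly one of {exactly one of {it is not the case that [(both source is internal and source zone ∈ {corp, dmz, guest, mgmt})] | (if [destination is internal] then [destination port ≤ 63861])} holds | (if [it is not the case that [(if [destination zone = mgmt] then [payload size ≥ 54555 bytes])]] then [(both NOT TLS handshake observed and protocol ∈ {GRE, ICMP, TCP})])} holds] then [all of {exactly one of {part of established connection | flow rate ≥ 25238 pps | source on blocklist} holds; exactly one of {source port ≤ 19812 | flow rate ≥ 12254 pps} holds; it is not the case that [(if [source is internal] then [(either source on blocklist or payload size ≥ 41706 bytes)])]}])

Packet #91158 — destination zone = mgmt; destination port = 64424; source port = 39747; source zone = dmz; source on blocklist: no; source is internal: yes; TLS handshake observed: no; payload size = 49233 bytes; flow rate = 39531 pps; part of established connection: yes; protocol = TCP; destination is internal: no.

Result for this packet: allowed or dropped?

Atomic conditions:
  source is internal: yes → true
  source zone ∈ {corp, dmz, guest, mgmt}: dmz is in the set → true
  destination is internal: no → false
  destination port ≤ 63861: 64424 ≤ 63861 is false
  destination zone = mgmt: mgmt == mgmt is true
  payload size ≥ 54555 bytes: 49233 ≥ 54555 is false
  NOT TLS handshake observed: no → true
  protocol ∈ {GRE, ICMP, TCP}: TCP is in the set → true
  part of established connection: yes → true
  flow rate ≥ 25238 pps: 39531 ≥ 25238 is true
  source on blocklist: no → false
  source port ≤ 19812: 39747 ≤ 19812 is false
  flow rate ≥ 12254 pps: 39531 ≥ 12254 is true
  payload size ≥ 41706 bytes: 49233 ≥ 41706 is true
Combine:
[1.1.1.1] true AND true = true
[1.1.1] NOT true = false
[1.1.2] false → false (antecedent false ⇒ implication holds) = true
[1.1] exactly-one(false, true) = true
[1.2.1.1] true → false = false
[1.2.1] NOT false = true
[1.2.2] true AND true = true
[1.2] true → true = true
[1] exactly-one(true, true) = false
[2.1] exactly-one(true, true, false) = false
[2.2] exactly-one(false, true) = true
[2.3.1.2] false OR true = true
[2.3.1] true → true = true
[2.3] NOT true = false
[2] false AND true AND false = false
[root] false → false (antecedent false ⇒ implication holds) = true
Overall: true → allowed

Allowed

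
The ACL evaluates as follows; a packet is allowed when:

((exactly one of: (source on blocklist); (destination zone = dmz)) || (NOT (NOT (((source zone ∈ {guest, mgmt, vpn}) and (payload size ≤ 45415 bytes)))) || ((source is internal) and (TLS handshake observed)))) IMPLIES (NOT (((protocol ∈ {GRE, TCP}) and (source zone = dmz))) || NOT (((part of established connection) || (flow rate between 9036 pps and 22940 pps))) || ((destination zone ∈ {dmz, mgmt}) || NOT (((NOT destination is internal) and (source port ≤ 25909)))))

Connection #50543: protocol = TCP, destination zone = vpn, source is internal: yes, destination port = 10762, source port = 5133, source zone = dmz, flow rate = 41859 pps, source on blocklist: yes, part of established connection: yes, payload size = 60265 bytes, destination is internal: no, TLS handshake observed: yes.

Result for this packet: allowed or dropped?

Atomic conditions:
  source on blocklist: yes → true
  destination zone = dmz: vpn == dmz is false
  source zone ∈ {guest, mgmt, vpn}: dmz is not in the set → false
  payload size ≤ 45415 bytes: 60265 ≤ 45415 is false
  source is internal: yes → true
  TLS handshake observed: yes → true
  protocol ∈ {GRE, TCP}: TCP is in the set → true
  source zone = dmz: dmz == dmz is true
  part of established connection: yes → true
  flow rate between 9036 pps and 22940 pps: 41859 in [9036, 22940] is false
  destination zone ∈ {dmz, mgmt}: vpn is not in the set → false
  NOT destination is internal: no → true
  source port ≤ 25909: 5133 ≤ 25909 is true
Combine:
[1.1] exactly-one(true, false) = true
[1.2.1.1.1] false AND false = false
[1.2.1.1] NOT false = true
[1.2.1] NOT true = false
[1.2.2] true AND true = true
[1.2] false OR true = true
[1] true OR true = true
[2.1.1] true AND true = true
[2.1] NOT true = false
[2.2.1] true OR false = true
[2.2] NOT true = false
[2.3.2.1] true AND true = true
[2.3.2] NOT true = false
[2.3] false OR false = false
[2] false OR false OR false = false
[root] true → false = false
Overall: false → dropped

Dropped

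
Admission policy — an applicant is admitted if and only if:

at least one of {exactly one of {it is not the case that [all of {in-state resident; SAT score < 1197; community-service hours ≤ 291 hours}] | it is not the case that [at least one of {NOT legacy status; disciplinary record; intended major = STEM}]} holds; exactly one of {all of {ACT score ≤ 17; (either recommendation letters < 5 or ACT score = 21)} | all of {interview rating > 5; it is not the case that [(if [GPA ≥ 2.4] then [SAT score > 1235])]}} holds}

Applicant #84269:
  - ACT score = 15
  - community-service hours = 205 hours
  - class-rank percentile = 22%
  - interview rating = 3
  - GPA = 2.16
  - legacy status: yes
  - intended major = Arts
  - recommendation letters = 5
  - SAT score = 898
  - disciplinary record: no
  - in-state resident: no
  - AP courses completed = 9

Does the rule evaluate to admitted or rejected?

Atomic conditions:
  in-state resident: no → false
  SAT score < 1197: 898 < 1197 is true
  community-service hours ≤ 291 hours: 205 ≤ 291 is true
  NOT legacy status: yes → false
  disciplinary record: no → false
  intended major = STEM: Arts == STEM is false
  ACT score ≤ 17: 15 ≤ 17 is true
  recommendation letters < 5: 5 < 5 is false
  ACT score = 21: 15 == 21 is false
  interview rating > 5: 3 > 5 is false
  GPA ≥ 2.4: 2.16 ≥ 2.4 is false
  SAT score > 1235: 898 > 1235 is false
Combine:
[1.1.1] false AND true AND true = false
[1.1] NOT false = true
[1.2.1] false OR false OR false = false
[1.2] NOT false = true
[1] exactly-one(true, true) = false
[2.1.2] false OR false = false
[2.1] true AND false = false
[2.2.2.1] false → false (antecedent false ⇒ implication holds) = true
[2.2.2] NOT true = false
[2.2] false AND false = false
[2] exactly-one(false, false) = false
[root] false OR false = false
Overall: false → rejected

Rejected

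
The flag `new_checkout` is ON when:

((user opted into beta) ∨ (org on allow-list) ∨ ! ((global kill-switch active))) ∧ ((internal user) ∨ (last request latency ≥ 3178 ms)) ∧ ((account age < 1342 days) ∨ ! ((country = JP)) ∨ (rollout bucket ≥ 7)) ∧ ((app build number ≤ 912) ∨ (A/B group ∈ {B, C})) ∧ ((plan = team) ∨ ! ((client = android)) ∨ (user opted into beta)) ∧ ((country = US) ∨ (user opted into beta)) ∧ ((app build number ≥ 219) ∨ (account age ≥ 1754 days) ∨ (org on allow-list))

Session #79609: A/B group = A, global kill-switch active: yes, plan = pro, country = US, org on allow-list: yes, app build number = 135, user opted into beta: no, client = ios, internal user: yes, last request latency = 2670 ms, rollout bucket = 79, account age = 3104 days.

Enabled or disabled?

Enabled

Atomic conditions:
  user opted into beta: no → false
  org on allow-list: yes → true
  global kill-switch active: yes → true
  internal user: yes → true
  last request latency ≥ 3178 ms: 2670 ≥ 3178 is false
  account age < 1342 days: 3104 < 1342 is false
  country = JP: US == JP is false
  rollout bucket ≥ 7: 79 ≥ 7 is true
  app build number ≤ 912: 135 ≤ 912 is true
  A/B group ∈ {B, C}: A is not in the set → false
  plan = team: pro == team is false
  client = android: ios == android is false
  country = US: US == US is true
  app build number ≥ 219: 135 ≥ 219 is false
  account age ≥ 1754 days: 3104 ≥ 1754 is true
Combine:
[1.3] NOT true = false
[1] false OR true OR false = true
[2] true OR false = true
[3.2] NOT false = true
[3] false OR true OR true = true
[4] true OR false = true
[5.2] NOT false = true
[5] false OR true OR false = true
[6] true OR false = true
[7] false OR true OR true = true
[root] true AND true AND true AND true AND true AND true AND true = true
Overall: true → enabled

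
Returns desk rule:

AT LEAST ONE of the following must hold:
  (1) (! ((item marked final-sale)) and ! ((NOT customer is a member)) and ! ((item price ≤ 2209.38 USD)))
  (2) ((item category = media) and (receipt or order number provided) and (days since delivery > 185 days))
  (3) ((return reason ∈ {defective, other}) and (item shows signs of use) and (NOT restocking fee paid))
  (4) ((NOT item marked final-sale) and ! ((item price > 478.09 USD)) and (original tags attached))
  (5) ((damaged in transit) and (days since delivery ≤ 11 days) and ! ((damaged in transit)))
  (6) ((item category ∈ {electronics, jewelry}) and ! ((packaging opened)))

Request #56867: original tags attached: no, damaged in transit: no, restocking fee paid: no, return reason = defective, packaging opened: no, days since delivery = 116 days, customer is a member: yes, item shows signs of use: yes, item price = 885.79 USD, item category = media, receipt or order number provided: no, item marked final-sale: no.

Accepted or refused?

Accepted

Atomic conditions:
  item marked final-sale: no → false
  NOT customer is a member: yes → false
  item price ≤ 2209.38 USD: 885.79 ≤ 2209.38 is true
  item category = media: media == media is true
  receipt or order number provided: no → false
  days since delivery > 185 days: 116 > 185 is false
  return reason ∈ {defective, other}: defective is in the set → true
  item shows signs of use: yes → true
  NOT restocking fee paid: no → true
  NOT item marked final-sale: no → true
  item price > 478.09 USD: 885.79 > 478.09 is true
  original tags attached: no → false
  damaged in transit: no → false
  days since delivery ≤ 11 days: 116 ≤ 11 is false
  item category ∈ {electronics, jewelry}: media is not in the set → false
  packaging opened: no → false
Combine:
[1.1] NOT false = true
[1.2] NOT false = true
[1.3] NOT true = false
[1] true AND true AND false = false
[2] true AND false AND false = false
[3] true AND true AND true = true
[4.2] NOT true = false
[4] true AND false AND false = false
[5.3] NOT false = true
[5] false AND false AND true = false
[6.2] NOT false = true
[6] false AND true = false
[root] false OR false OR true OR false OR false OR false = true
Overall: true → accepted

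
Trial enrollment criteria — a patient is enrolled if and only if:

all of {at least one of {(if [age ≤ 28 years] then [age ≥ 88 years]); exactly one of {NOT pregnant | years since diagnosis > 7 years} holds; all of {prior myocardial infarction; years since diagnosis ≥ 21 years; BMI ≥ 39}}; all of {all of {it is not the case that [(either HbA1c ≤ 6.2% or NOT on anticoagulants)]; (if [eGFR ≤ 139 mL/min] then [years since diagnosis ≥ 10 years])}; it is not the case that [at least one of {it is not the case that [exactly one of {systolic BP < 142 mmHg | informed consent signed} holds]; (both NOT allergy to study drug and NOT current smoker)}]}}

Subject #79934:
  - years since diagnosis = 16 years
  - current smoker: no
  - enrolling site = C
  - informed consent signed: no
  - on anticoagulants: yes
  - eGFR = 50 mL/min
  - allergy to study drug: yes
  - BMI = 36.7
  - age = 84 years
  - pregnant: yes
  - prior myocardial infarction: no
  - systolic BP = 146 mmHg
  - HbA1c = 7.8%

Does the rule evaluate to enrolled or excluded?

Atomic conditions:
  age ≤ 28 years: 84 ≤ 28 is false
  age ≥ 88 years: 84 ≥ 88 is false
  NOT pregnant: yes → false
  years since diagnosis > 7 years: 16 > 7 is true
  prior myocardial infarction: no → false
  years since diagnosis ≥ 21 years: 16 ≥ 21 is false
  BMI ≥ 39: 36.7 ≥ 39 is false
  HbA1c ≤ 6.2%: 7.8 ≤ 6.2 is false
  NOT on anticoagulants: yes → false
  eGFR ≤ 139 mL/min: 50 ≤ 139 is true
  years since diagnosis ≥ 10 years: 16 ≥ 10 is true
  systolic BP < 142 mmHg: 146 < 142 is false
  informed consent signed: no → false
  NOT allergy to study drug: yes → false
  NOT current smoker: no → true
Combine:
[1.1] false → false (antecedent false ⇒ implication holds) = true
[1.2] exactly-one(false, true) = true
[1.3] false AND false AND false = false
[1] true OR true OR false = true
[2.1.1.1] false OR false = false
[2.1.1] NOT false = true
[2.1.2] true → true = true
[2.1] true AND true = true
[2.2.1.1.1] exactly-one(false, false) = false
[2.2.1.1] NOT false = true
[2.2.1.2] false AND true = false
[2.2.1] true OR false = true
[2.2] NOT true = false
[2] true AND false = false
[root] true AND false = false
Overall: false → excluded

Excluded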